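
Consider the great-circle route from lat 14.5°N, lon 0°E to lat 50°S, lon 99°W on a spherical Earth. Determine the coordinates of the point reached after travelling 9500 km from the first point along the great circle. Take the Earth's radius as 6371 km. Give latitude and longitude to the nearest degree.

≈ lat 45°S, lon 68°W

The haversine formula gives a central angle δ ≈ 1.864 rad (106.8°) between the endpoints. The total great-circle distance is δ·R ≈ 1.864 × 6371 ≈ 11876 km, so the target fraction is f = 9500/11876 ≈ 0.800.
Interpolate at f ≈ 0.800 with slerp weights a = sin((1−f)δ)/sin δ ≈ 0.381, b = sin(fδ)/sin δ ≈ 1.041.
p = a·p₁ + b·p₂ ≈ (0.264, -0.661, -0.702); φ = arcsin(p_z) ≈ -44.62°, λ = atan2(p_y, p_x) ≈ -68.24°.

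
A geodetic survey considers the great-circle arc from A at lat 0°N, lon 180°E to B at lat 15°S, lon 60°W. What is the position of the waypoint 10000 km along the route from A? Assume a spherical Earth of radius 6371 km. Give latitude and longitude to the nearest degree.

≈ lat 17°S, lon 90°W

Convert each endpoint to a unit vector on the sphere (x = cos φ cos λ, y = cos φ sin λ, z = sin φ).
The central angle between the endpoints is δ = arccos(p₁·p₂) ≈ 2.075 rad (118.9°). The total great-circle distance is δ·R ≈ 2.075 × 6371 ≈ 13219 km, so the target fraction is f = 10000/13219 ≈ 0.757.
Interpolate at f ≈ 0.757 with slerp weights a = sin((1−f)δ)/sin δ ≈ 0.553, b = sin(fδ)/sin δ ≈ 1.142.
p = a·p₁ + b·p₂ ≈ (-0.001, -0.955, -0.296); φ = arcsin(p_z) ≈ -17.19°, λ = atan2(p_y, p_x) ≈ -90.07°.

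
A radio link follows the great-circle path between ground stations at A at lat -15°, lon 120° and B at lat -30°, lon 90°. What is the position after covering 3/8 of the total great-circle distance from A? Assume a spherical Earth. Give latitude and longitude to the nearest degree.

Write both endpoints as unit vectors p₁, p₂ with components (cos φ cos λ, cos φ sin λ, sin φ).
The central angle between the endpoints is δ = arccos(p₁·p₂) ≈ 0.547 rad (31.4°).
Interpolate at f = 3/8 with slerp weights a = sin((1−f)δ)/sin δ ≈ 0.645, b = sin(fδ)/sin δ ≈ 0.392.
p = a·p₁ + b·p₂ ≈ (-0.311, 0.878, -0.363); φ = arcsin(p_z) ≈ -21.26°, λ = atan2(p_y, p_x) ≈ 109.52°.

≈ lat -21°, lon 110°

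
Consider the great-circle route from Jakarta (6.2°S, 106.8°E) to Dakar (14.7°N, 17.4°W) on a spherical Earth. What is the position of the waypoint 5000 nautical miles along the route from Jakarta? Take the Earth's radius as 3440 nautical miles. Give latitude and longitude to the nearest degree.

Convert each endpoint to a unit vector on the sphere (x = cos φ cos λ, y = cos φ sin λ, z = sin φ).
The central angle between the endpoints is δ = arccos(p₁·p₂) ≈ 2.175 rad (124.6°). The total great-circle distance is δ·R ≈ 2.175 × 3440 ≈ 7481 nmi, so the target fraction is f = 5000/7481 ≈ 0.668.
Interpolate at f ≈ 0.668 with slerp weights a = sin((1−f)δ)/sin δ ≈ 0.802, b = sin(fδ)/sin δ ≈ 1.207.
p = a·p₁ + b·p₂ ≈ (0.883, 0.415, 0.220); φ = arcsin(p_z) ≈ 12.68°, λ = atan2(p_y, p_x) ≈ 25.14°.

≈ 13°N, 25°E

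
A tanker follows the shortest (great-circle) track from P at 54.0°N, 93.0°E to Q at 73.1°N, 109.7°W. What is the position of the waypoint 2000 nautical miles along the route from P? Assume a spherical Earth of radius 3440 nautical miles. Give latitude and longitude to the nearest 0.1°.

≈ 84.6°N, 149.7°E

Convert each endpoint to a unit vector on the sphere (x = cos φ cos λ, y = cos φ sin λ, z = sin φ).
The central angle between the endpoints is δ = arccos(p₁·p₂) ≈ 0.907 rad (51.9°). The total great-circle distance is δ·R ≈ 0.907 × 3440 ≈ 3119 nmi, so the target fraction is f = 2000/3119 ≈ 0.641.
Interpolate at f ≈ 0.641 with slerp weights a = sin((1−f)δ)/sin δ ≈ 0.406, b = sin(fδ)/sin δ ≈ 0.697.
p = a·p₁ + b·p₂ ≈ (-0.081, 0.047, 0.996); φ = arcsin(p_z) ≈ 84.63°, λ = atan2(p_y, p_x) ≈ 149.68°.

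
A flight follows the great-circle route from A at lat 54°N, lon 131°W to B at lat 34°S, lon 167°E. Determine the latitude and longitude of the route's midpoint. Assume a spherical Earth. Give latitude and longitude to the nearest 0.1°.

≈ lat 11.6°N, lon 167.8°W

Convert each endpoint to a unit vector on the sphere (x = cos φ cos λ, y = cos φ sin λ, z = sin φ).
The central angle between the endpoints is δ = arccos(p₁·p₂) ≈ 1.796 rad (102.9°).
Interpolate at f = 1/2 with slerp weights a = sin((1−f)δ)/sin δ ≈ 0.803, b = sin(fδ)/sin δ ≈ 0.803.
p = a·p₁ + b·p₂ ≈ (-0.958, -0.206, 0.200); φ = arcsin(p_z) ≈ 11.57°, λ = atan2(p_y, p_x) ≈ -167.84°.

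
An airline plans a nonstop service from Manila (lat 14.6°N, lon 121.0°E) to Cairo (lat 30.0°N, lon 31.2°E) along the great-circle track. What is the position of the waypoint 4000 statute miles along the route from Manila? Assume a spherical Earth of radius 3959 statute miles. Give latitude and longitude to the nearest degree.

≈ lat 32°N, lon 60°E

Write both endpoints as unit vectors p₁, p₂ with components (cos φ cos λ, cos φ sin λ, sin φ).
The central angle between the endpoints is δ = arccos(p₁·p₂) ≈ 1.441 rad (82.6°). The total great-circle distance is δ·R ≈ 1.441 × 3959 ≈ 5707 mi, so the target fraction is f = 4000/5707 ≈ 0.701.
Interpolate at f ≈ 0.701 with slerp weights a = sin((1−f)δ)/sin δ ≈ 0.421, b = sin(fδ)/sin δ ≈ 0.854.
p = a·p₁ + b·p₂ ≈ (0.423, 0.733, 0.533); φ = arcsin(p_z) ≈ 32.23°, λ = atan2(p_y, p_x) ≈ 60.02°.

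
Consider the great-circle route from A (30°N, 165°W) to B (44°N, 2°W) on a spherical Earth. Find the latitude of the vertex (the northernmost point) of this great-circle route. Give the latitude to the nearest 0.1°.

The great circle lies in the plane with unit normal n̂ = (p₁ × p₂)/|p₁ × p₂|.
Here n̂_z ≈ +0.188; the vertex latitude is φ_max = arccos|n̂_z| ≈ 79.2°.
Check via Clairaut: cos φ_max = |cos φ₁| · sin C = cos(30.0°)·sin(12.5°) ≈ 0.188, again giving ≈ 79.2°.

≈ 79.2°N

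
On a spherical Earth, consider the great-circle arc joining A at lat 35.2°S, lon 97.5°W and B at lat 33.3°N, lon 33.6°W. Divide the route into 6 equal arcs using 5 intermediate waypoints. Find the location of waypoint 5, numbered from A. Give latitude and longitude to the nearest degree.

Write both endpoints as unit vectors p₁, p₂ with components (cos φ cos λ, cos φ sin λ, sin φ).
The central angle between the endpoints is δ = arccos(p₁·p₂) ≈ 1.587 rad (90.9°).
Interpolate at f = 5/6 with slerp weights a = sin((1−f)δ)/sin δ ≈ 0.261, b = sin(fδ)/sin δ ≈ 0.969.
p = a·p₁ + b·p₂ ≈ (0.647, -0.660, 0.382); φ = arcsin(p_z) ≈ 22.43°, λ = atan2(p_y, p_x) ≈ -45.58°.

≈ lat 22°N, lon 46°W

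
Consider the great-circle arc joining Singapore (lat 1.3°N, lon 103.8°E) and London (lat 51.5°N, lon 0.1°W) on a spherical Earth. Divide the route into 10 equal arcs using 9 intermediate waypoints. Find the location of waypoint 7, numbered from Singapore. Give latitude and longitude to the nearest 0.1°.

≈ lat 48.1°N, lon 45.7°E

The haversine formula gives a central angle δ ≈ 1.703 rad (97.6°) between the endpoints.
Interpolate at f = 7/10 with slerp weights a = sin((1−f)δ)/sin δ ≈ 0.493, b = sin(fδ)/sin δ ≈ 0.937.
p = a·p₁ + b·p₂ ≈ (0.466, 0.478, 0.745); φ = arcsin(p_z) ≈ 48.14°, λ = atan2(p_y, p_x) ≈ 45.73°.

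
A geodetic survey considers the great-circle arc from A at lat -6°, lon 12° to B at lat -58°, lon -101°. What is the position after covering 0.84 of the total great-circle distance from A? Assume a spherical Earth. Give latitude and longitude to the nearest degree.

≈ lat -61°, lon -71°

Convert each endpoint to a unit vector on the sphere (x = cos φ cos λ, y = cos φ sin λ, z = sin φ).
The central angle between the endpoints is δ = arccos(p₁·p₂) ≈ 1.688 rad (96.7°).
Interpolate at f = 0.84 with slerp weights a = sin((1−f)δ)/sin δ ≈ 0.269, b = sin(fδ)/sin δ ≈ 0.995.
p = a·p₁ + b·p₂ ≈ (0.161, -0.462, -0.872); φ = arcsin(p_z) ≈ -60.70°, λ = atan2(p_y, p_x) ≈ -70.82°.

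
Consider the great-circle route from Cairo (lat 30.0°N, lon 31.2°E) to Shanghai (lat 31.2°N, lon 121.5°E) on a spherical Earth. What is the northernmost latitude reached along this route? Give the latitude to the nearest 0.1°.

The great circle lies in the plane with unit normal n̂ = (p₁ × p₂)/|p₁ × p₂|.
Here n̂_z ≈ +0.766; the vertex latitude is φ_max = arccos|n̂_z| ≈ 40.0°.
Check via Clairaut: cos φ_max = |cos φ₁| · sin C = cos(30.0°)·sin(62.2°) ≈ 0.766, again giving ≈ 40.0°.

≈ 40.0°N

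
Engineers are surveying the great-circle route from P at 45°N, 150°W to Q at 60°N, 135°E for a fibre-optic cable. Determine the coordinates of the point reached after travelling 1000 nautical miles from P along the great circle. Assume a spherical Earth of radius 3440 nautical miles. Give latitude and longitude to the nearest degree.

≈ 56°N, 170°W

Convert each endpoint to a unit vector on the sphere (x = cos φ cos λ, y = cos φ sin λ, z = sin φ).
The central angle between the endpoints is δ = arccos(p₁·p₂) ≈ 0.790 rad (45.3°). The total great-circle distance is δ·R ≈ 0.790 × 3440 ≈ 2717 nmi, so the target fraction is f = 1000/2717 ≈ 0.368.
Interpolate at f ≈ 0.368 with slerp weights a = sin((1−f)δ)/sin δ ≈ 0.674, b = sin(fδ)/sin δ ≈ 0.404.
p = a·p₁ + b·p₂ ≈ (-0.555, -0.096, 0.826); φ = arcsin(p_z) ≈ 55.70°, λ = atan2(p_y, p_x) ≈ -170.23°.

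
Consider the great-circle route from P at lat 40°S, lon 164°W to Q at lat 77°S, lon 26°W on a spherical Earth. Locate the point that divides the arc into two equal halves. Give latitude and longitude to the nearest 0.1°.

From cos δ = sin φ₁ sin φ₂ + cos φ₁ cos φ₂ cos Δλ, the central angle is δ ≈ 1.049 rad (60.1°).
Interpolate at f = 1/2 with slerp weights a = sin((1−f)δ)/sin δ ≈ 0.578, b = sin(fδ)/sin δ ≈ 0.578.
p = a·p₁ + b·p₂ ≈ (-0.309, -0.179, -0.934); φ = arcsin(p_z) ≈ -69.10°, λ = atan2(p_y, p_x) ≈ -149.89°.

≈ lat 69.1°S, lon 149.9°W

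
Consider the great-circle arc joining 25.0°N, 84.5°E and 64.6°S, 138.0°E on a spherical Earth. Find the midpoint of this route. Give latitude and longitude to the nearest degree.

Write both endpoints as unit vectors p₁, p₂ with components (cos φ cos λ, cos φ sin λ, sin φ).
The central angle between the endpoints is δ = arccos(p₁·p₂) ≈ 1.722 rad (98.7°).
Interpolate at f = 1/2 with slerp weights a = sin((1−f)δ)/sin δ ≈ 0.767, b = sin(fδ)/sin δ ≈ 0.767.
p = a·p₁ + b·p₂ ≈ (-0.178, 0.912, -0.369); φ = arcsin(p_z) ≈ -21.64°, λ = atan2(p_y, p_x) ≈ 101.03°.

≈ 22°S, 101°E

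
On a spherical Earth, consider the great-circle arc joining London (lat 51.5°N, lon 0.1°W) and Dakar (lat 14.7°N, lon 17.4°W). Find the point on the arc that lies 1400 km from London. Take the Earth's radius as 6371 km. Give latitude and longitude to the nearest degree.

The haversine formula gives a central angle δ ≈ 0.686 rad (39.3°) between the endpoints. The total great-circle distance is δ·R ≈ 0.686 × 6371 ≈ 4373 km, so the target fraction is f = 1400/4373 ≈ 0.320.
Interpolate at f ≈ 0.320 with slerp weights a = sin((1−f)δ)/sin δ ≈ 0.710, b = sin(fδ)/sin δ ≈ 0.344.
p = a·p₁ + b·p₂ ≈ (0.759, -0.100, 0.643); φ = arcsin(p_z) ≈ 40.01°, λ = atan2(p_y, p_x) ≈ -7.52°.

≈ lat 40°N, lon 8°W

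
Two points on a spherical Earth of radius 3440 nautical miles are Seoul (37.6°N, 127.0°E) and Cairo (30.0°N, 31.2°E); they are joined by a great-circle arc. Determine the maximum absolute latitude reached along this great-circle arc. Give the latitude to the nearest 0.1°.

≈ 45.4°N

The great circle lies in the plane with unit normal n̂ = (p₁ × p₂)/|p₁ × p₂|.
Here n̂_z ≈ -0.702; the vertex latitude is φ_max = arccos|n̂_z| ≈ 45.4°.
Check via Clairaut: cos φ_max = |cos φ₁| · sin C = cos(37.6°)·sin(62.4°) ≈ 0.702, again giving ≈ 45.4°.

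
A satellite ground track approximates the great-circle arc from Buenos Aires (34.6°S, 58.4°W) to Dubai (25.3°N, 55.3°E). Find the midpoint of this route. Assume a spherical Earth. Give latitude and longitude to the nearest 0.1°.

≈ 8.4°S, 2.6°E

The haversine formula gives a central angle δ ≈ 2.143 rad (122.8°) between the endpoints.
Interpolate at f = 1/2 with slerp weights a = sin((1−f)δ)/sin δ ≈ 1.045, b = sin(fδ)/sin δ ≈ 1.045.
p = a·p₁ + b·p₂ ≈ (0.988, 0.044, -0.147); φ = arcsin(p_z) ≈ -8.44°, λ = atan2(p_y, p_x) ≈ 2.55°.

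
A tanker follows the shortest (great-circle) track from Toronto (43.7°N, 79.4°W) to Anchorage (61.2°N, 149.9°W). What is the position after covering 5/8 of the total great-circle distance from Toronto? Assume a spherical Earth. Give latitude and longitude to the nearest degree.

≈ 60°N, 116°W

Convert each endpoint to a unit vector on the sphere (x = cos φ cos λ, y = cos φ sin λ, z = sin φ).
The central angle between the endpoints is δ = arccos(p₁·p₂) ≈ 0.765 rad (43.8°).
Interpolate at f = 5/8 with slerp weights a = sin((1−f)δ)/sin δ ≈ 0.409, b = sin(fδ)/sin δ ≈ 0.664.
p = a·p₁ + b·p₂ ≈ (-0.223, -0.451, 0.864); φ = arcsin(p_z) ≈ 59.82°, λ = atan2(p_y, p_x) ≈ -116.27°.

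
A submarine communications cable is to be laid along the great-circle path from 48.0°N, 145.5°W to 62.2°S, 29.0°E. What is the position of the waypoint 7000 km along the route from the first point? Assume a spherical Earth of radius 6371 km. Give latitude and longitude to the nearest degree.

≈ 14°S, 136°W

Convert each endpoint to a unit vector on the sphere (x = cos φ cos λ, y = cos φ sin λ, z = sin φ).
The central angle between the endpoints is δ = arccos(p₁·p₂) ≈ 2.888 rad (165.5°). The total great-circle distance is δ·R ≈ 2.888 × 6371 ≈ 18399 km, so the target fraction is f = 7000/18399 ≈ 0.380.
Interpolate at f ≈ 0.380 with slerp weights a = sin((1−f)δ)/sin δ ≈ 3.891, b = sin(fδ)/sin δ ≈ 3.550.
p = a·p₁ + b·p₂ ≈ (-0.698, -0.672, -0.248); φ = arcsin(p_z) ≈ -14.39°, λ = atan2(p_y, p_x) ≈ -136.07°.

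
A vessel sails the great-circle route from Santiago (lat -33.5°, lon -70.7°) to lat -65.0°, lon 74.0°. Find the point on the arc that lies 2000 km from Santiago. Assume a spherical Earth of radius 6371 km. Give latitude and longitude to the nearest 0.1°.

≈ lat -50.7°, lon -63.7°

The haversine formula gives a central angle δ ≈ 1.357 rad (77.7°) between the endpoints. The total great-circle distance is δ·R ≈ 1.357 × 6371 ≈ 8643 km, so the target fraction is f = 2000/8643 ≈ 0.231.
Interpolate at f ≈ 0.231 with slerp weights a = sin((1−f)δ)/sin δ ≈ 0.884, b = sin(fδ)/sin δ ≈ 0.316.
p = a·p₁ + b·p₂ ≈ (0.280, -0.567, -0.774); φ = arcsin(p_z) ≈ -50.74°, λ = atan2(p_y, p_x) ≈ -63.70°.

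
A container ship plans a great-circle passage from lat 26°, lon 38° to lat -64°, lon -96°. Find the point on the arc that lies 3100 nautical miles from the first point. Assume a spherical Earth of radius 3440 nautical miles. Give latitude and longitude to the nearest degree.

≈ lat -21°, lon 17°

Write both endpoints as unit vectors p₁, p₂ with components (cos φ cos λ, cos φ sin λ, sin φ).
The central angle between the endpoints is δ = arccos(p₁·p₂) ≈ 2.302 rad (131.9°). The total great-circle distance is δ·R ≈ 2.302 × 3440 ≈ 7919 nmi, so the target fraction is f = 3100/7919 ≈ 0.391.
Interpolate at f ≈ 0.391 with slerp weights a = sin((1−f)δ)/sin δ ≈ 1.324, b = sin(fδ)/sin δ ≈ 1.053.
p = a·p₁ + b·p₂ ≈ (0.889, 0.273, -0.366); φ = arcsin(p_z) ≈ -21.48°, λ = atan2(p_y, p_x) ≈ 17.09°.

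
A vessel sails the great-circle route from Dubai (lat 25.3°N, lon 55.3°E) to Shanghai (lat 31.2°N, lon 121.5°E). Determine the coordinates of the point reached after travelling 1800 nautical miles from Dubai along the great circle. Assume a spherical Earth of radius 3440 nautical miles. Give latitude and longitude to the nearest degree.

Convert each endpoint to a unit vector on the sphere (x = cos φ cos λ, y = cos φ sin λ, z = sin φ).
The central angle between the endpoints is δ = arccos(p₁·p₂) ≈ 1.008 rad (57.8°). The total great-circle distance is δ·R ≈ 1.008 × 3440 ≈ 3468 nmi, so the target fraction is f = 1800/3468 ≈ 0.519.
Interpolate at f ≈ 0.519 with slerp weights a = sin((1−f)δ)/sin δ ≈ 0.551, b = sin(fδ)/sin δ ≈ 0.591.
p = a·p₁ + b·p₂ ≈ (0.020, 0.840, 0.542); φ = arcsin(p_z) ≈ 32.79°, λ = atan2(p_y, p_x) ≈ 88.67°.

≈ lat 33°N, lon 89°E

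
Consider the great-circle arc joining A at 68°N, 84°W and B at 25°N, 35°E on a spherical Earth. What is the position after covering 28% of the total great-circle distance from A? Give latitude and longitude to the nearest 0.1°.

Write both endpoints as unit vectors p₁, p₂ with components (cos φ cos λ, cos φ sin λ, sin φ).
The central angle between the endpoints is δ = arccos(p₁·p₂) ≈ 1.342 rad (76.9°).
Interpolate at f = 0.28 with slerp weights a = sin((1−f)δ)/sin δ ≈ 0.845, b = sin(fδ)/sin δ ≈ 0.377.
p = a·p₁ + b·p₂ ≈ (0.313, -0.119, 0.942); φ = arcsin(p_z) ≈ 70.45°, λ = atan2(p_y, p_x) ≈ -20.81°.

≈ 70.5°N, 20.8°W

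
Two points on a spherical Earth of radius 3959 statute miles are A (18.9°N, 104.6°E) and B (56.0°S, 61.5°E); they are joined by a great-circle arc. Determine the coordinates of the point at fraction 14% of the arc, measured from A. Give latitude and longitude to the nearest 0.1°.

≈ (8.1°N, 100.1°E)

Write both endpoints as unit vectors p₁, p₂ with components (cos φ cos λ, cos φ sin λ, sin φ).
The central angle between the endpoints is δ = arccos(p₁·p₂) ≈ 1.453 rad (83.2°).
Interpolate at f = 0.14 with slerp weights a = sin((1−f)δ)/sin δ ≈ 0.955, b = sin(fδ)/sin δ ≈ 0.203.
p = a·p₁ + b·p₂ ≈ (-0.174, 0.975, 0.141); φ = arcsin(p_z) ≈ 8.10°, λ = atan2(p_y, p_x) ≈ 100.10°.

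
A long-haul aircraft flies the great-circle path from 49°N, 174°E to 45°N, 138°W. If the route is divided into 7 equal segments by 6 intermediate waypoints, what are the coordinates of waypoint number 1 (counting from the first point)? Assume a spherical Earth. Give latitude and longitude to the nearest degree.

≈ 50°N, 179°W

From cos δ = sin φ₁ sin φ₂ + cos φ₁ cos φ₂ cos Δλ, the central angle is δ ≈ 0.566 rad (32.4°).
Interpolate at f = 1/7 with slerp weights a = sin((1−f)δ)/sin δ ≈ 0.870, b = sin(fδ)/sin δ ≈ 0.151.
p = a·p₁ + b·p₂ ≈ (-0.647, -0.012, 0.763); φ = arcsin(p_z) ≈ 49.71°, λ = atan2(p_y, p_x) ≈ -178.97°.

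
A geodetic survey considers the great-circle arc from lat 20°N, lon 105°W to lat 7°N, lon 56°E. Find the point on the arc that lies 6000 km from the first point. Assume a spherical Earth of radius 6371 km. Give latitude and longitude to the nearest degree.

≈ lat 54°N, lon 49°W

Write both endpoints as unit vectors p₁, p₂ with components (cos φ cos λ, cos φ sin λ, sin φ).
The central angle between the endpoints is δ = arccos(p₁·p₂) ≈ 2.568 rad (147.2°). The total great-circle distance is δ·R ≈ 2.568 × 6371 ≈ 16363 km, so the target fraction is f = 6000/16363 ≈ 0.367.
Interpolate at f ≈ 0.367 with slerp weights a = sin((1−f)δ)/sin δ ≈ 1.841, b = sin(fδ)/sin δ ≈ 1.491.
p = a·p₁ + b·p₂ ≈ (0.380, -0.444, 0.811); φ = arcsin(p_z) ≈ 54.24°, λ = atan2(p_y, p_x) ≈ -49.47°.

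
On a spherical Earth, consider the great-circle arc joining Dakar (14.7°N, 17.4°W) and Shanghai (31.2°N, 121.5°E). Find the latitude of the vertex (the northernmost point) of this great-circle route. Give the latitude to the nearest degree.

≈ 51°N

The great circle lies in the plane with unit normal n̂ = (p₁ × p₂)/|p₁ × p₂|.
Here n̂_z ≈ +0.625; the vertex latitude is φ_max = arccos|n̂_z| ≈ 51.3°.
Check via Clairaut: cos φ_max = |cos φ₁| · sin C = cos(14.7°)·sin(40.2°) ≈ 0.625, again giving ≈ 51.3°.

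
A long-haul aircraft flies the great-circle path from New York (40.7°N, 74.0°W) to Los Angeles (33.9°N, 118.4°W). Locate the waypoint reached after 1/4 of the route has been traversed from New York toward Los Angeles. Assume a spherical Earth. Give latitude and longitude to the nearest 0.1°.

≈ 40.7°N, 85.7°W

Write both endpoints as unit vectors p₁, p₂ with components (cos φ cos λ, cos φ sin λ, sin φ).
The central angle between the endpoints is δ = arccos(p₁·p₂) ≈ 0.621 rad (35.6°).
Interpolate at f = 1/4 with slerp weights a = sin((1−f)δ)/sin δ ≈ 0.772, b = sin(fδ)/sin δ ≈ 0.266.
p = a·p₁ + b·p₂ ≈ (0.056, -0.757, 0.652); φ = arcsin(p_z) ≈ 40.66°, λ = atan2(p_y, p_x) ≈ -85.74°.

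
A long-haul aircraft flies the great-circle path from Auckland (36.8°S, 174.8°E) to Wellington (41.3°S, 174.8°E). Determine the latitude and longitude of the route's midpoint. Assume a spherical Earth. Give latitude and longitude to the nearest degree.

Write both endpoints as unit vectors p₁, p₂ with components (cos φ cos λ, cos φ sin λ, sin φ).
The central angle between the endpoints is δ = arccos(p₁·p₂) ≈ 0.079 rad (4.5°).
Interpolate at f = 1/2 with slerp weights a = sin((1−f)δ)/sin δ ≈ 0.500, b = sin(fδ)/sin δ ≈ 0.500.
p = a·p₁ + b·p₂ ≈ (-0.773, 0.070, -0.630); φ = arcsin(p_z) ≈ -39.05°, λ = atan2(p_y, p_x) ≈ 174.80°.

≈ 39°S, 175°E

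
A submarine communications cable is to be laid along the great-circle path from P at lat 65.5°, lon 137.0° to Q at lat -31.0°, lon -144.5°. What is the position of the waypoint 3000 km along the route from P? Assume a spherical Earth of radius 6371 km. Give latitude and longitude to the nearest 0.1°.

≈ lat 47.3°, lon 174.8°

The haversine formula gives a central angle δ ≈ 1.980 rad (113.4°) between the endpoints. The total great-circle distance is δ·R ≈ 1.980 × 6371 ≈ 12614 km, so the target fraction is f = 3000/12614 ≈ 0.238.
Interpolate at f ≈ 0.238 with slerp weights a = sin((1−f)δ)/sin δ ≈ 1.088, b = sin(fδ)/sin δ ≈ 0.494.
p = a·p₁ + b·p₂ ≈ (-0.675, 0.062, 0.735); φ = arcsin(p_z) ≈ 47.33°, λ = atan2(p_y, p_x) ≈ 174.79°.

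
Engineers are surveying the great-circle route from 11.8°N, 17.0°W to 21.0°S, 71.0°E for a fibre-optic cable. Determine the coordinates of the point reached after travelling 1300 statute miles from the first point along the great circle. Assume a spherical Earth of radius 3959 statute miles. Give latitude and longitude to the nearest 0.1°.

≈ 4.6°N, 0.6°E

Write both endpoints as unit vectors p₁, p₂ with components (cos φ cos λ, cos φ sin λ, sin φ).
The central angle between the endpoints is δ = arccos(p₁·p₂) ≈ 1.612 rad (92.4°). The total great-circle distance is δ·R ≈ 1.612 × 3959 ≈ 6383 mi, so the target fraction is f = 1300/6383 ≈ 0.204.
Interpolate at f ≈ 0.204 with slerp weights a = sin((1−f)δ)/sin δ ≈ 0.960, b = sin(fδ)/sin δ ≈ 0.323.
p = a·p₁ + b·p₂ ≈ (0.997, 0.010, 0.081); φ = arcsin(p_z) ≈ 4.62°, λ = atan2(p_y, p_x) ≈ 0.59°.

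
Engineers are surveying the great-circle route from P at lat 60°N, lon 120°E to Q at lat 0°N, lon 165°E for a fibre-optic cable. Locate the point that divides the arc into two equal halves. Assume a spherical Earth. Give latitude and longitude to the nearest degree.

≈ lat 32°N, lon 150°E

Write both endpoints as unit vectors p₁, p₂ with components (cos φ cos λ, cos φ sin λ, sin φ).
The central angle between the endpoints is δ = arccos(p₁·p₂) ≈ 1.209 rad (69.3°).
Interpolate at f = 1/2 with slerp weights a = sin((1−f)δ)/sin δ ≈ 0.608, b = sin(fδ)/sin δ ≈ 0.608.
p = a·p₁ + b·p₂ ≈ (-0.739, 0.420, 0.526); φ = arcsin(p_z) ≈ 31.76°, λ = atan2(p_y, p_x) ≈ 150.36°.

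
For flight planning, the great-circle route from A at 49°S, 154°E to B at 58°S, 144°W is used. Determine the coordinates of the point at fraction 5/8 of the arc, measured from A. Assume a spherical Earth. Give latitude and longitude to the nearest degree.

≈ 59°S, 170°W

From cos δ = sin φ₁ sin φ₂ + cos φ₁ cos φ₂ cos Δλ, the central angle is δ ≈ 0.638 rad (36.6°).
Interpolate at f = 5/8 with slerp weights a = sin((1−f)δ)/sin δ ≈ 0.398, b = sin(fδ)/sin δ ≈ 0.652.
p = a·p₁ + b·p₂ ≈ (-0.514, -0.089, -0.853); φ = arcsin(p_z) ≈ -58.55°, λ = atan2(p_y, p_x) ≈ -170.22°.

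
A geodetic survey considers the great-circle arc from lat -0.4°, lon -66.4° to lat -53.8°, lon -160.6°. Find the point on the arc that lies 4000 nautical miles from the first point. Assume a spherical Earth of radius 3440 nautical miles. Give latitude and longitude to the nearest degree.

≈ lat -48°, lon -121°

Convert each endpoint to a unit vector on the sphere (x = cos φ cos λ, y = cos φ sin λ, z = sin φ).
The central angle between the endpoints is δ = arccos(p₁·p₂) ≈ 1.608 rad (92.2°). The total great-circle distance is δ·R ≈ 1.608 × 3440 ≈ 5533 nmi, so the target fraction is f = 4000/5533 ≈ 0.723.
Interpolate at f ≈ 0.723 with slerp weights a = sin((1−f)δ)/sin δ ≈ 0.431, b = sin(fδ)/sin δ ≈ 0.919.
p = a·p₁ + b·p₂ ≈ (-0.339, -0.575, -0.744); φ = arcsin(p_z) ≈ -48.10°, λ = atan2(p_y, p_x) ≈ -120.50°.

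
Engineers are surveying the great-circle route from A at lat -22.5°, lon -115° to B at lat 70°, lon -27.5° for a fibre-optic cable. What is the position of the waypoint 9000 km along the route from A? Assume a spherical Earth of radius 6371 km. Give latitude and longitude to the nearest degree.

≈ lat 52°, lon -79°

Write both endpoints as unit vectors p₁, p₂ with components (cos φ cos λ, cos φ sin λ, sin φ).
The central angle between the endpoints is δ = arccos(p₁·p₂) ≈ 1.924 rad (110.2°). The total great-circle distance is δ·R ≈ 1.924 × 6371 ≈ 12257 km, so the target fraction is f = 9000/12257 ≈ 0.734.
Interpolate at f ≈ 0.734 with slerp weights a = sin((1−f)δ)/sin δ ≈ 0.521, b = sin(fδ)/sin δ ≈ 1.052.
p = a·p₁ + b·p₂ ≈ (0.116, -0.603, 0.789); φ = arcsin(p_z) ≈ 52.13°, λ = atan2(p_y, p_x) ≈ -79.14°.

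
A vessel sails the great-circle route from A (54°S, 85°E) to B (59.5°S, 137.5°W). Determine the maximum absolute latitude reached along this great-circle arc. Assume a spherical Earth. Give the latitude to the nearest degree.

The great circle lies in the plane with unit normal n̂ = (p₁ × p₂)/|p₁ × p₂|.
Here n̂_z ≈ +0.229; the vertex latitude is φ_max = arccos|n̂_z| ≈ 76.7°.
Check via Clairaut: cos φ_max = |cos φ₁| · sin C = cos(54.0°)·sin(157.0°) ≈ 0.229, again giving ≈ 76.7°.

≈ 77°S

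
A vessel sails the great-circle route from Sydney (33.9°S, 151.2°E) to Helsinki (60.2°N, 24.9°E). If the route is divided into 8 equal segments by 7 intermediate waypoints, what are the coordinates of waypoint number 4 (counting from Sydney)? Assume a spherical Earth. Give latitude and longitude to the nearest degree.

≈ 25°N, 114°E

Write both endpoints as unit vectors p₁, p₂ with components (cos φ cos λ, cos φ sin λ, sin φ).
The central angle between the endpoints is δ = arccos(p₁·p₂) ≈ 2.386 rad (136.7°).
Interpolate at f = 4/8 with slerp weights a = sin((1−f)δ)/sin δ ≈ 1.356, b = sin(fδ)/sin δ ≈ 1.356.
p = a·p₁ + b·p₂ ≈ (-0.375, 0.826, 0.420); φ = arcsin(p_z) ≈ 24.86°, λ = atan2(p_y, p_x) ≈ 114.42°.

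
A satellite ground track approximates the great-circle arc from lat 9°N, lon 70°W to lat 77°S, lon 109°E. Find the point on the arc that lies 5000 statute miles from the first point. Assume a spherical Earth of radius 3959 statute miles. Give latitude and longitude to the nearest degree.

≈ lat 63°S, lon 69°W

Write both endpoints as unit vectors p₁, p₂ with components (cos φ cos λ, cos φ sin λ, sin φ).
The central angle between the endpoints is δ = arccos(p₁·p₂) ≈ 1.955 rad (112.0°). The total great-circle distance is δ·R ≈ 1.955 × 3959 ≈ 7739 mi, so the target fraction is f = 5000/7739 ≈ 0.646.
Interpolate at f ≈ 0.646 with slerp weights a = sin((1−f)δ)/sin δ ≈ 0.688, b = sin(fδ)/sin δ ≈ 1.028.
p = a·p₁ + b·p₂ ≈ (0.157, -0.420, -0.894); φ = arcsin(p_z) ≈ -63.36°, λ = atan2(p_y, p_x) ≈ -69.48°.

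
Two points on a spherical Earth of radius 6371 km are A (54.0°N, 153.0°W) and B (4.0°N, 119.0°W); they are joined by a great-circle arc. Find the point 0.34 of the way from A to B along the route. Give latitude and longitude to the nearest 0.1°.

Convert each endpoint to a unit vector on the sphere (x = cos φ cos λ, y = cos φ sin λ, z = sin φ).
The central angle between the endpoints is δ = arccos(p₁·p₂) ≈ 0.997 rad (57.1°).
Interpolate at f = 0.34 with slerp weights a = sin((1−f)δ)/sin δ ≈ 0.728, b = sin(fδ)/sin δ ≈ 0.396.
p = a·p₁ + b·p₂ ≈ (-0.573, -0.540, 0.617); φ = arcsin(p_z) ≈ 38.08°, λ = atan2(p_y, p_x) ≈ -136.70°.

≈ (38.1°N, 136.7°W)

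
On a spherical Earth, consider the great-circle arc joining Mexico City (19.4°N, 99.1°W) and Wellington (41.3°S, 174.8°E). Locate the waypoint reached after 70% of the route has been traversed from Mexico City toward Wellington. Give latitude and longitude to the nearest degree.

Write both endpoints as unit vectors p₁, p₂ with components (cos φ cos λ, cos φ sin λ, sin φ).
The central angle between the endpoints is δ = arccos(p₁·p₂) ≈ 1.743 rad (99.8°).
Interpolate at f = 0.70 with slerp weights a = sin((1−f)δ)/sin δ ≈ 0.507, b = sin(fδ)/sin δ ≈ 0.953.
p = a·p₁ + b·p₂ ≈ (-0.789, -0.407, -0.461); φ = arcsin(p_z) ≈ -27.43°, λ = atan2(p_y, p_x) ≈ -152.70°.

≈ (27°S, 153°W)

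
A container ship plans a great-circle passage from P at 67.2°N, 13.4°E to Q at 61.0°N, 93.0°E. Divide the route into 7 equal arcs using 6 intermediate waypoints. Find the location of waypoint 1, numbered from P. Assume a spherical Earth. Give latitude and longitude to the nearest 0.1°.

From cos δ = sin φ₁ sin φ₂ + cos φ₁ cos φ₂ cos Δλ, the central angle is δ ≈ 0.573 rad (32.8°).
Interpolate at f = 1/7 with slerp weights a = sin((1−f)δ)/sin δ ≈ 0.870, b = sin(fδ)/sin δ ≈ 0.151.
p = a·p₁ + b·p₂ ≈ (0.324, 0.151, 0.934); φ = arcsin(p_z) ≈ 69.05°, λ = atan2(p_y, p_x) ≈ 25.00°.

≈ 69.0°N, 25.0°E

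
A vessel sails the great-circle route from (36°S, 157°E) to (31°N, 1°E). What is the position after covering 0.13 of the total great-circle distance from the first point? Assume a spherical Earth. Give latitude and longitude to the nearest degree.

≈ (36°S, 131°E)

Convert each endpoint to a unit vector on the sphere (x = cos φ cos λ, y = cos φ sin λ, z = sin φ).
The central angle between the endpoints is δ = arccos(p₁·p₂) ≈ 2.783 rad (159.4°).
Interpolate at f = 0.13 with slerp weights a = sin((1−f)δ)/sin δ ≈ 1.878, b = sin(fδ)/sin δ ≈ 1.007.
p = a·p₁ + b·p₂ ≈ (-0.536, 0.609, -0.585); φ = arcsin(p_z) ≈ -35.82°, λ = atan2(p_y, p_x) ≈ 131.34°.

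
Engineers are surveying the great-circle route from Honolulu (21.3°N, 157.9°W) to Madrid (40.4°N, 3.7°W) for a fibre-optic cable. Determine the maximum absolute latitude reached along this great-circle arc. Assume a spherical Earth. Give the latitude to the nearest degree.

≈ 70°N

The great circle lies in the plane with unit normal n̂ = (p₁ × p₂)/|p₁ × p₂|.
Here n̂_z ≈ +0.337; the vertex latitude is φ_max = arccos|n̂_z| ≈ 70.3°.
Check via Clairaut: cos φ_max = |cos φ₁| · sin C = cos(21.3°)·sin(21.2°) ≈ 0.337, again giving ≈ 70.3°.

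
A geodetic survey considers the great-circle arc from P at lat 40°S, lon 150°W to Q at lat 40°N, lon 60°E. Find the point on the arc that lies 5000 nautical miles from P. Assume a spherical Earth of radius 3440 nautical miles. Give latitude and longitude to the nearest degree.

≈ lat 3°N, lon 131°E

The haversine formula gives a central angle δ ≈ 2.742 rad (157.1°) between the endpoints. The total great-circle distance is δ·R ≈ 2.742 × 3440 ≈ 9434 nmi, so the target fraction is f = 5000/9434 ≈ 0.530.
Interpolate at f ≈ 0.530 with slerp weights a = sin((1−f)δ)/sin δ ≈ 2.471, b = sin(fδ)/sin δ ≈ 2.555.
p = a·p₁ + b·p₂ ≈ (-0.661, 0.749, 0.054); φ = arcsin(p_z) ≈ 3.09°, λ = atan2(p_y, p_x) ≈ 131.44°.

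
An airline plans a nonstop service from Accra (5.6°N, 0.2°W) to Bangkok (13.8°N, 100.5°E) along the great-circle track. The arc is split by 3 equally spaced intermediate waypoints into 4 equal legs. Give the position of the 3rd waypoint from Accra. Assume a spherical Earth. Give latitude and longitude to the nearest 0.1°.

≈ 15.9°N, 75.0°E

Write both endpoints as unit vectors p₁, p₂ with components (cos φ cos λ, cos φ sin λ, sin φ).
The central angle between the endpoints is δ = arccos(p₁·p₂) ≈ 1.728 rad (99.0°).
Interpolate at f = 3/4 with slerp weights a = sin((1−f)δ)/sin δ ≈ 0.424, b = sin(fδ)/sin δ ≈ 0.974.
p = a·p₁ + b·p₂ ≈ (0.249, 0.929, 0.274); φ = arcsin(p_z) ≈ 15.89°, λ = atan2(p_y, p_x) ≈ 74.97°.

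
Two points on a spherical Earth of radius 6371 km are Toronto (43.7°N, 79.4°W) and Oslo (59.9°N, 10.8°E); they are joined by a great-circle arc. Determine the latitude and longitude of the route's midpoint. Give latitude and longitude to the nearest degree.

≈ 61°N, 45°W

The haversine formula gives a central angle δ ≈ 0.932 rad (53.4°) between the endpoints.
Interpolate at f = 1/2 with slerp weights a = sin((1−f)δ)/sin δ ≈ 0.560, b = sin(fδ)/sin δ ≈ 0.560.
p = a·p₁ + b·p₂ ≈ (0.350, -0.345, 0.871); φ = arcsin(p_z) ≈ 60.55°, λ = atan2(p_y, p_x) ≈ -44.59°.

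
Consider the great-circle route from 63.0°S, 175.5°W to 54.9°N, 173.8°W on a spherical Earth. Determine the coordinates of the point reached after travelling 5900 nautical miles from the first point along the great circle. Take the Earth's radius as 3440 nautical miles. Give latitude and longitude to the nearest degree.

≈ 35°N, 174°W

From cos δ = sin φ₁ sin φ₂ + cos φ₁ cos φ₂ cos Δλ, the central angle is δ ≈ 2.058 rad (117.9°). The total great-circle distance is δ·R ≈ 2.058 × 3440 ≈ 7079 nmi, so the target fraction is f = 5900/7079 ≈ 0.833.
Interpolate at f ≈ 0.833 with slerp weights a = sin((1−f)δ)/sin δ ≈ 0.380, b = sin(fδ)/sin δ ≈ 1.120.
p = a·p₁ + b·p₂ ≈ (-0.812, -0.083, 0.577); φ = arcsin(p_z) ≈ 35.26°, λ = atan2(p_y, p_x) ≈ -174.16°.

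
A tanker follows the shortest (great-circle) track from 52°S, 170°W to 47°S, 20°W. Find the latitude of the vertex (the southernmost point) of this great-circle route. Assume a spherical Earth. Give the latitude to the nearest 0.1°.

The great circle lies in the plane with unit normal n̂ = (p₁ × p₂)/|p₁ × p₂|.
Here n̂_z ≈ +0.215; the vertex latitude is φ_max = arccos|n̂_z| ≈ 77.6°.
Check via Clairaut: cos φ_max = |cos φ₁| · sin C = cos(52.0°)·sin(159.6°) ≈ 0.215, again giving ≈ 77.6°.

≈ 77.6°S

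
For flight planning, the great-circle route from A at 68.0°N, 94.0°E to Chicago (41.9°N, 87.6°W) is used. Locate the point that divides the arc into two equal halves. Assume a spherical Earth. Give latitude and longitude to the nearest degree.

≈ 77°N, 89°W

Convert each endpoint to a unit vector on the sphere (x = cos φ cos λ, y = cos φ sin λ, z = sin φ).
The central angle between the endpoints is δ = arccos(p₁·p₂) ≈ 1.223 rad (70.1°).
Interpolate at f = 1/2 with slerp weights a = sin((1−f)δ)/sin δ ≈ 0.611, b = sin(fδ)/sin δ ≈ 0.611.
p = a·p₁ + b·p₂ ≈ (0.003, -0.226, 0.974); φ = arcsin(p_z) ≈ 76.94°, λ = atan2(p_y, p_x) ≈ -89.22°.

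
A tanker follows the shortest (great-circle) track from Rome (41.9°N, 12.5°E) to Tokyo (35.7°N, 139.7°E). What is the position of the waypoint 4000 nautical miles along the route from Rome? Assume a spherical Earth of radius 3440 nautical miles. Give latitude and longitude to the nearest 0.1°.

≈ 51.8°N, 118.7°E

Convert each endpoint to a unit vector on the sphere (x = cos φ cos λ, y = cos φ sin λ, z = sin φ).
The central angle between the endpoints is δ = arccos(p₁·p₂) ≈ 1.547 rad (88.6°). The total great-circle distance is δ·R ≈ 1.547 × 3440 ≈ 5320 nmi, so the target fraction is f = 4000/5320 ≈ 0.752.
Interpolate at f ≈ 0.752 with slerp weights a = sin((1−f)δ)/sin δ ≈ 0.375, b = sin(fδ)/sin δ ≈ 0.918.
p = a·p₁ + b·p₂ ≈ (-0.297, 0.543, 0.786); φ = arcsin(p_z) ≈ 51.80°, λ = atan2(p_y, p_x) ≈ 118.66°.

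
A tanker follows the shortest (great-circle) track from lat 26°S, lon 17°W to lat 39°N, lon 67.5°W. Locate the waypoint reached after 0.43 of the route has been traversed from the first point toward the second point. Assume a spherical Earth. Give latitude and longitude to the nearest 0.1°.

From cos δ = sin φ₁ sin φ₂ + cos φ₁ cos φ₂ cos Δλ, the central angle is δ ≈ 1.402 rad (80.3°).
Interpolate at f = 0.43 with slerp weights a = sin((1−f)δ)/sin δ ≈ 0.727, b = sin(fδ)/sin δ ≈ 0.575.
p = a·p₁ + b·p₂ ≈ (0.796, -0.604, 0.043); φ = arcsin(p_z) ≈ 2.48°, λ = atan2(p_y, p_x) ≈ -37.19°.

≈ lat 2.5°N, lon 37.2°W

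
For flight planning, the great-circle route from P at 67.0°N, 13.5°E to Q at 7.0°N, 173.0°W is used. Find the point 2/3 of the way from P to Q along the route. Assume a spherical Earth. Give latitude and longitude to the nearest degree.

≈ 42°N, 175°W

From cos δ = sin φ₁ sin φ₂ + cos φ₁ cos φ₂ cos Δλ, the central angle is δ ≈ 1.847 rad (105.9°).
Interpolate at f = 2/3 with slerp weights a = sin((1−f)δ)/sin δ ≈ 0.600, b = sin(fδ)/sin δ ≈ 0.980.
p = a·p₁ + b·p₂ ≈ (-0.738, -0.064, 0.672); φ = arcsin(p_z) ≈ 42.24°, λ = atan2(p_y, p_x) ≈ -175.06°.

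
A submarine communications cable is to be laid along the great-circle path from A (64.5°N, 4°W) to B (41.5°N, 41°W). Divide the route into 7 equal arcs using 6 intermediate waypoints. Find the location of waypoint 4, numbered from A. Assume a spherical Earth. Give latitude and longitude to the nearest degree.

The haversine formula gives a central angle δ ≈ 0.544 rad (31.2°) between the endpoints.
Interpolate at f = 4/7 with slerp weights a = sin((1−f)δ)/sin δ ≈ 0.446, b = sin(fδ)/sin δ ≈ 0.591.
p = a·p₁ + b·p₂ ≈ (0.526, -0.304, 0.795); φ = arcsin(p_z) ≈ 52.61°, λ = atan2(p_y, p_x) ≈ -30.02°.

≈ (53°N, 30°W)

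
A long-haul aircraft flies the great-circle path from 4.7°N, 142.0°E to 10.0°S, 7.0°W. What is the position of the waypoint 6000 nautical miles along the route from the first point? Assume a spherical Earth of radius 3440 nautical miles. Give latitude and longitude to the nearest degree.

≈ 12°S, 43°E

The haversine formula gives a central angle δ ≈ 2.597 rad (148.8°) between the endpoints. The total great-circle distance is δ·R ≈ 2.597 × 3440 ≈ 8935 nmi, so the target fraction is f = 6000/8935 ≈ 0.672.
Interpolate at f ≈ 0.672 with slerp weights a = sin((1−f)δ)/sin δ ≈ 1.455, b = sin(fδ)/sin δ ≈ 1.902.
p = a·p₁ + b·p₂ ≈ (0.717, 0.665, -0.211); φ = arcsin(p_z) ≈ -12.19°, λ = atan2(p_y, p_x) ≈ 42.83°.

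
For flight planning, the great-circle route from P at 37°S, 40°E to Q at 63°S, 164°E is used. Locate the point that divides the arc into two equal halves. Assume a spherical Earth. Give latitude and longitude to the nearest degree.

From cos δ = sin φ₁ sin φ₂ + cos φ₁ cos φ₂ cos Δλ, the central angle is δ ≈ 1.231 rad (70.5°).
Interpolate at f = 1/2 with slerp weights a = sin((1−f)δ)/sin δ ≈ 0.612, b = sin(fδ)/sin δ ≈ 0.612.
p = a·p₁ + b·p₂ ≈ (0.107, 0.391, -0.914); φ = arcsin(p_z) ≈ -66.08°, λ = atan2(p_y, p_x) ≈ 74.64°.

≈ 66°S, 75°E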